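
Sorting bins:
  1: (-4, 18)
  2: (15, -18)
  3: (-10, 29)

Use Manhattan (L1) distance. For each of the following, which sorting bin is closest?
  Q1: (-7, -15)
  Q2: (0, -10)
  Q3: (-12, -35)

Q1 at (-7, -15):
  1: 36
  2: 25
  3: 47
  → nearest: 2 (25)
Q2 at (0, -10):
  1: 32
  2: 23
  3: 49
  → nearest: 2 (23)
Q3 at (-12, -35):
  1: 61
  2: 44
  3: 66
  → nearest: 2 (44)

Q1→2; Q2→2; Q3→2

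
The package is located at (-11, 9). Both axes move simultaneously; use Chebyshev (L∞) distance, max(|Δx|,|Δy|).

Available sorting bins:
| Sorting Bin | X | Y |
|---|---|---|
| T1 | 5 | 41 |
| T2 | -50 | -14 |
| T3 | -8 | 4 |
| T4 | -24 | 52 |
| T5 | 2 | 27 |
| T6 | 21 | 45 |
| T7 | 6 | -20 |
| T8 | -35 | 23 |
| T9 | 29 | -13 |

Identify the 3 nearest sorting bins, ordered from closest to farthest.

Distances from (-11, 9):
T1: max(|16|, |32|) = 32
T2: max(|-39|, |-23|) = 39
T3: max(|3|, |-5|) = 5
T4: max(|-13|, |43|) = 43
T5: max(|13|, |18|) = 18
T6: max(|32|, |36|) = 36
T7: max(|17|, |-29|) = 29
T8: max(|-24|, |14|) = 24
T9: max(|40|, |-22|) = 40
Sorted: T3 (5) < T5 (18) < T8 (24) < T7 (29) < T1 (32) < …

T3, T5, T8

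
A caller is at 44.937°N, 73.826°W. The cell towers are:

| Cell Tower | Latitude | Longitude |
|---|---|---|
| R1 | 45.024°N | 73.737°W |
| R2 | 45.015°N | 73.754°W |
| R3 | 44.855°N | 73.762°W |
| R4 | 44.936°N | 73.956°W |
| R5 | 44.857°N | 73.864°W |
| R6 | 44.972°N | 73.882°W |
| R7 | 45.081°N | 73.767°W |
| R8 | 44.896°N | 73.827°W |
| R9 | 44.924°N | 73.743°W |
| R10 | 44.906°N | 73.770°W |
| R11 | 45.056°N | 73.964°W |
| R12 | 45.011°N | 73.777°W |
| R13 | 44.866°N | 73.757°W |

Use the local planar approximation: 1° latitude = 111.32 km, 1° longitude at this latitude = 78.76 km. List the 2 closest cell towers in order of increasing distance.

Distances from 44.937°N, 73.826°W:
R1: √((0.087·111.32)² + (0.089·78.76)²) = √(93.79613 + 49.13505) = 11.955 km
R2: √((0.078·111.32)² + (0.072·78.76)²) = √(75.39379 + 32.15707) = 10.371 km
R3: √((-0.082·111.32)² + (0.064·78.76)²) = √(83.32477 + 25.40805) = 10.428 km
R4: √((-0.001·111.32)² + (-0.130·78.76)²) = √(0.01239 + 104.83303) = 10.239 km
R5: √((-0.080·111.32)² + (-0.038·78.76)²) = √(79.30971 + 8.95733) = 9.395 km
R6: √((0.035·111.32)² + (-0.056·78.76)²) = √(15.18037 + 19.45304) = 5.885 km
R7: √((0.144·111.32)² + (0.059·78.76)²) = √(256.96346 + 21.59312) = 16.690 km
R8: √((-0.041·111.32)² + (-0.001·78.76)²) = √(20.83119 + 0.00620) = 4.565 km
R9: √((-0.013·111.32)² + (0.083·78.76)²) = √(2.09427 + 42.73341) = 6.695 km
R10: √((-0.031·111.32)² + (0.056·78.76)²) = √(11.90885 + 19.45304) = 5.600 km
R11: √((0.119·111.32)² + (-0.138·78.76)²) = √(175.48513 + 118.13255) = 17.135 km
R12: √((0.074·111.32)² + (0.049·78.76)²) = √(67.85937 + 14.89373) = 9.097 km
R13: √((-0.071·111.32)² + (0.069·78.76)²) = √(62.46879 + 29.53314) = 9.592 km
Sorted: R8 (4.565 km) < R10 (5.600 km) < R6 (5.885 km) < R9 (6.695 km) < …

R8, R10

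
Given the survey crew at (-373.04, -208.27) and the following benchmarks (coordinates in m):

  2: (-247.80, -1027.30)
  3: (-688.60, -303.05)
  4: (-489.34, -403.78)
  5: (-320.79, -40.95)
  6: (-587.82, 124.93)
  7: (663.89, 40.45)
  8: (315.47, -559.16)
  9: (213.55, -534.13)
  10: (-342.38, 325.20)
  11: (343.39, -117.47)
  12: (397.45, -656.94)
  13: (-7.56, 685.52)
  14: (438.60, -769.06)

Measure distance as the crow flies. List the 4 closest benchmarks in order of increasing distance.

5, 4, 3, 6

Distances from (-373.04, -208.27):
2: 828.55 m
3: 329.49 m
4: 227.49 m
5: 175.29 m
6: 396.42 m
7: 1066.34 m
8: 772.77 m
9: 671.02 m
10: 534.35 m
11: 722.16 m
12: 891.61 m
13: 965.63 m
14: 986.53 m
Sorted: 5 (175.29 m) < 4 (227.49 m) < 3 (329.49 m) < 6 (396.42 m) < 10 (534.35 m) < 9 (671.02 m) < …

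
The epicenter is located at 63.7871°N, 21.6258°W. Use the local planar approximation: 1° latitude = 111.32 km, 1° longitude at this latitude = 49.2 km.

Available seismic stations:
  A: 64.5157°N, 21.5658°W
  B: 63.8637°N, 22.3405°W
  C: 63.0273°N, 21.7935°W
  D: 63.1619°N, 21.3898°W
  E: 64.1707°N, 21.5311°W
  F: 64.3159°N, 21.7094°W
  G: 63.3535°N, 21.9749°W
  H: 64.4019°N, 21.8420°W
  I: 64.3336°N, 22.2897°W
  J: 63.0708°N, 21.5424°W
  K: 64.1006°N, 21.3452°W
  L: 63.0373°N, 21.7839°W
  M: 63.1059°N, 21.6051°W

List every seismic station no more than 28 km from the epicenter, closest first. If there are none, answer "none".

Distances from 63.7871°N, 21.6258°W:
A: √((0.7286·111.32)² + (0.0600·49.2)²) = √(6578.467434 + 8.714304) = 81.1615 km
B: √((0.0766·111.32)² + (-0.7147·49.2)²) = √(72.711639 + 1236.453447) = 36.1824 km
C: √((-0.7598·111.32)² + (-0.1677·49.2)²) = √(7153.934735 + 68.076361) = 84.9824 km
D: √((-0.6252·111.32)² + (0.2360·49.2)²) = √(4843.779156 + 134.819965) = 70.5592 km
E: √((0.3836·111.32)² + (0.0947·49.2)²) = √(1823.490866 + 21.708517) = 42.9558 km
F: √((0.5288·111.32)² + (-0.0836·49.2)²) = √(3465.207840 + 16.917756) = 59.0095 km
G: √((-0.4336·111.32)² + (-0.3491·49.2)²) = √(2329.833805 + 295.005358) = 51.2332 km
H: √((0.6148·111.32)² + (-0.2162·49.2)²) = √(4683.970088 + 113.146620) = 69.2612 km
I: √((0.5465·111.32)² + (-0.6639·49.2)²) = √(3701.065132 + 1066.929057) = 69.0507 km
J: √((-0.7163·111.32)² + (0.0834·49.2)²) = √(6358.230934 + 16.836907) = 79.8440 km
K: √((0.3135·111.32)² + (0.2806·49.2)²) = √(1217.927637 + 190.592382) = 37.5303 km
L: √((-0.7498·111.32)² + (-0.1581·49.2)²) = √(6966.862953 + 60.505373) = 83.8294 km
M: √((-0.6812·111.32)² + (0.0207·49.2)²) = √(5750.368467 + 1.037220) = 75.8380 km
Threshold 28 km: none within range.

none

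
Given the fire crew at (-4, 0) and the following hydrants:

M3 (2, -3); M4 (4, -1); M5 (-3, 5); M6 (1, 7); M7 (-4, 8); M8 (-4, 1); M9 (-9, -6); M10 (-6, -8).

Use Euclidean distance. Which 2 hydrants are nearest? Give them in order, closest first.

M8, M5

Distances from (-4, 0):
M3: √((6)² + (-3)²) = √(36.000 + 9.000) = 6.7
M4: √((8)² + (-1)²) = √(64.000 + 1.000) = 8.1
M5: √((1)² + (5)²) = √(1.000 + 25.000) = 5.1
M6: √((5)² + (7)²) = √(25.000 + 49.000) = 8.6
M7: √((0)² + (8)²) = √(0.000 + 64.000) = 8.0
M8: √((0)² + (1)²) = √(0.000 + 1.000) = 1.0
M9: √((-5)² + (-6)²) = √(25.000 + 36.000) = 7.8
M10: √((-2)² + (-8)²) = √(4.000 + 64.000) = 8.2
Sorted: M8 (1.0) < M5 (5.1) < M3 (6.7) < M9 (7.8) < …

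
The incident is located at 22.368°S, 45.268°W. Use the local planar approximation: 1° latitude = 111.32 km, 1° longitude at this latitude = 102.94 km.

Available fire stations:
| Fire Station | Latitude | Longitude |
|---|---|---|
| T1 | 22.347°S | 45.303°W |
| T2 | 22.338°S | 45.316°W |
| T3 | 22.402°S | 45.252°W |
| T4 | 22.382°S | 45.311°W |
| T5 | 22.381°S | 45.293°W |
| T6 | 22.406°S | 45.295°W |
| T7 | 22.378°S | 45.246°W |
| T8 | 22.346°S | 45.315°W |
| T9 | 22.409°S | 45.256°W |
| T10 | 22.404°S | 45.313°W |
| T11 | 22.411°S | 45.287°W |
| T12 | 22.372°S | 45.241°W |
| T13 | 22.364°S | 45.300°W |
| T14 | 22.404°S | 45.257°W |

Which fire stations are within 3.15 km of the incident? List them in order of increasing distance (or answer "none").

Distances from 22.368°S, 45.268°W:
T1: √((0.021·111.32)² + (-0.035·102.94)²) = √(5.46493 + 12.98089) = 4.295 km
T2: √((0.030·111.32)² + (-0.048·102.94)²) = √(11.15293 + 24.41467) = 5.964 km
T3: √((-0.034·111.32)² + (0.016·102.94)²) = √(14.32532 + 2.71274) = 4.128 km
T4: √((-0.014·111.32)² + (-0.043·102.94)²) = √(2.42886 + 19.59319) = 4.693 km
T5: √((-0.013·111.32)² + (-0.025·102.94)²) = √(2.09427 + 6.62290) = 2.952 km
T6: √((-0.038·111.32)² + (-0.027·102.94)²) = √(17.89425 + 7.72495) = 5.062 km
T7: √((-0.010·111.32)² + (0.022·102.94)²) = √(1.23921 + 5.12878) = 2.523 km
T8: √((0.022·111.32)² + (-0.047·102.94)²) = √(5.99780 + 23.40799) = 5.423 km
T9: √((-0.041·111.32)² + (0.012·102.94)²) = √(20.83119 + 1.52592) = 4.728 km
T10: √((-0.036·111.32)² + (-0.045·102.94)²) = √(16.06022 + 21.45820) = 6.125 km
T11: √((-0.043·111.32)² + (-0.019·102.94)²) = √(22.91307 + 3.82539) = 5.171 km
T12: √((-0.004·111.32)² + (0.027·102.94)²) = √(0.19827 + 7.72495) = 2.815 km
T13: √((0.004·111.32)² + (-0.032·102.94)²) = √(0.19827 + 10.85096) = 3.324 km
T14: √((-0.036·111.32)² + (0.011·102.94)²) = √(16.06022 + 1.28219) = 4.164 km
Threshold 3.15 km: T7 (2.523 km), T12 (2.815 km), T5 (2.952 km) are within range.

T7, T12, T5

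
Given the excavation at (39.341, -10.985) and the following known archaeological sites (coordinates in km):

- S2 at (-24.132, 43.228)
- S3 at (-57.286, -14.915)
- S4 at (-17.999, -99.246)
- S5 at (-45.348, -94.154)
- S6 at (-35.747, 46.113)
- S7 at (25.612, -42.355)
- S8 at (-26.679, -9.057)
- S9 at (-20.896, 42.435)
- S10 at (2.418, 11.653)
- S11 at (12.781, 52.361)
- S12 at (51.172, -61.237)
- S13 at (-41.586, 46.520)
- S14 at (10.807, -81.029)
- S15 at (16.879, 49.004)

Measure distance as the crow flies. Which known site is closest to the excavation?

S7

Distances from (39.341, -10.985):
S2: 83.474 km
S3: 96.707 km
S4: 105.252 km
S5: 118.698 km
S6: 94.331 km
S7: 34.243 km
S8: 66.048 km
S9: 80.512 km
S10: 43.310 km
S11: 68.689 km
S12: 51.626 km
S13: 99.277 km
S14: 75.633 km
S15: 64.056 km
Minimum: S7 at 34.243 km.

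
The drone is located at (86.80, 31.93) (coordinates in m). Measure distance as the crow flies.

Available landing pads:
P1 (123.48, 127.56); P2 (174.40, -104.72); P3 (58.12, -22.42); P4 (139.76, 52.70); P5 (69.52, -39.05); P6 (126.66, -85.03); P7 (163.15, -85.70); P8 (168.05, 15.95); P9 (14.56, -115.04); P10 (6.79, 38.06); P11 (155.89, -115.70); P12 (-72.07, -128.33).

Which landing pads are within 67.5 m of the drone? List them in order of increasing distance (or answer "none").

Distances from (86.80, 31.93):
P1: 102.42 m
P2: 162.32 m
P3: 61.45 m
P4: 56.89 m
P5: 73.05 m
P6: 123.57 m
P7: 140.24 m
P8: 82.81 m
P9: 163.76 m
P10: 80.24 m
P11: 163.00 m
P12: 225.66 m
Threshold 67.5 m: P4 (56.89 m), P3 (61.45 m) are within range.

P4, P3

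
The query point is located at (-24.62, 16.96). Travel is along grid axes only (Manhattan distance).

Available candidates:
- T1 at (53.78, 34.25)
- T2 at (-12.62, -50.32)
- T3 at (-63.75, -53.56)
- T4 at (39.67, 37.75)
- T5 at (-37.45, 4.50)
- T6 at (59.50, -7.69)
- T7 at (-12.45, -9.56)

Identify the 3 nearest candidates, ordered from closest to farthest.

Distances from (-24.62, 16.96):
T1: |78.40| + |17.29| = 78.40 + 17.29 = 95.69
T2: |12.00| + |-67.28| = 12.00 + 67.28 = 79.28
T3: |-39.13| + |-70.52| = 39.13 + 70.52 = 109.65
T4: |64.29| + |20.79| = 64.29 + 20.79 = 85.08
T5: |-12.83| + |-12.46| = 12.83 + 12.46 = 25.29
T6: |84.12| + |-24.65| = 84.12 + 24.65 = 108.77
T7: |12.17| + |-26.52| = 12.17 + 26.52 = 38.69
Sorted: T5 (25.29) < T7 (38.69) < T2 (79.28) < T4 (85.08) < T1 (95.69) < …

T5, T7, T2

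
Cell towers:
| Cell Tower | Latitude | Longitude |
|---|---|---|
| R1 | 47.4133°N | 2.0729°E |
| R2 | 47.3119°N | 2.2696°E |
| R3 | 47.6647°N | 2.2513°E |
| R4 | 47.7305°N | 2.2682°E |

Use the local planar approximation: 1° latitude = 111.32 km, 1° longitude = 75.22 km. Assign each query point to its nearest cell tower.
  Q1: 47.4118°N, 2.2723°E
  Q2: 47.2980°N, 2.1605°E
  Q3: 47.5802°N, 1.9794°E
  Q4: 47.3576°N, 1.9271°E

Q1 at 47.4118°N, 2.2723°E:
  R1: 14.9998 km
  R2: 11.1227 km
  R3: 28.1971 km
  R4: 35.4790 km
  → nearest: R2 (11.1227 km)
Q2 at 47.2980°N, 2.1605°E:
  R1: 14.4278 km
  R2: 8.3511 km
  R3: 41.3885 km
  R4: 48.8227 km
  → nearest: R2 (8.3511 km)
Q3 at 47.5802°N, 1.9794°E:
  R1: 19.8659 km
  R2: 36.9939 km
  R3: 22.5118 km
  R4: 27.4199 km
  → nearest: R1 (19.8659 km)
Q4 at 47.3576°N, 1.9271°E:
  R1: 12.5985 km
  R2: 26.2603 km
  R3: 41.9929 km
  R4: 48.8005 km
  → nearest: R1 (12.5985 km)

Q1→R2; Q2→R2; Q3→R1; Q4→R1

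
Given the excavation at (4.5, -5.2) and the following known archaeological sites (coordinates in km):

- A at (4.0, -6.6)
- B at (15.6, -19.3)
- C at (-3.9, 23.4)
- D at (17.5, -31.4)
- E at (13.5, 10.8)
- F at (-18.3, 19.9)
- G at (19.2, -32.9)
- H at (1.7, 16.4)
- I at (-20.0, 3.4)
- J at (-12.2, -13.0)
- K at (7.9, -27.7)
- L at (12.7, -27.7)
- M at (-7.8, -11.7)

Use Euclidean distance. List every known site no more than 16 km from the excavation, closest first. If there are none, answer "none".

A, M

Distances from (4.5, -5.2):
A: 1.49 km
B: 17.94 km
C: 29.81 km
D: 29.25 km
E: 18.36 km
F: 33.91 km
G: 31.36 km
H: 21.78 km
I: 25.97 km
J: 18.43 km
K: 22.76 km
L: 23.95 km
M: 13.91 km
Threshold 16 km: A (1.49 km), M (13.91 km) are within range.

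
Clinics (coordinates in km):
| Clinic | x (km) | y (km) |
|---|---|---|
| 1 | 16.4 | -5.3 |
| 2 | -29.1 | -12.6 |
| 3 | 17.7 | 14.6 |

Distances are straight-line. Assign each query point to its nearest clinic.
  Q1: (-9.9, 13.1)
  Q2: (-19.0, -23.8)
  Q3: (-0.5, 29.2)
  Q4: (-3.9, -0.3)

Q1→3; Q2→2; Q3→3; Q4→1

Q1 at (-9.9, 13.1):
  1: 32.10 km
  2: 32.08 km
  3: 27.64 km
  → nearest: 3 (27.64 km)
Q2 at (-19.0, -23.8):
  1: 39.94 km
  2: 15.08 km
  3: 53.12 km
  → nearest: 2 (15.08 km)
Q3 at (-0.5, 29.2):
  1: 38.42 km
  2: 50.65 km
  3: 23.33 km
  → nearest: 3 (23.33 km)
Q4 at (-3.9, -0.3):
  1: 20.91 km
  2: 28.04 km
  3: 26.24 km
  → nearest: 1 (20.91 km)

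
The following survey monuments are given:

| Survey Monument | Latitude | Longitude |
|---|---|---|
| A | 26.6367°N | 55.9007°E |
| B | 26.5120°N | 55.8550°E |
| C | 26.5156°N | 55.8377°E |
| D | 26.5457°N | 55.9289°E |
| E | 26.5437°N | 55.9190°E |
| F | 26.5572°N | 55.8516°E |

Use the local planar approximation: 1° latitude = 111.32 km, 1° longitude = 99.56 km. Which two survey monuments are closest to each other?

Pairwise distances:
A–B: 14.6082 km
A–C: 14.8686 km
A–D: 10.5120 km
A–E: 10.5119 km
A–F: 10.1103 km
B–C: 1.7684 km
B–D: 8.2587 km
B–E: 7.2838 km
B–F: 5.0430 km
C–D: 9.6784 km
C–E: 8.6776 km
C–F: 4.8333 km
D–E: 1.0105 km
D–F: 7.8017 km
E–F: 6.8766 km
Closest pair: D–E at 1.0105 km.

D and E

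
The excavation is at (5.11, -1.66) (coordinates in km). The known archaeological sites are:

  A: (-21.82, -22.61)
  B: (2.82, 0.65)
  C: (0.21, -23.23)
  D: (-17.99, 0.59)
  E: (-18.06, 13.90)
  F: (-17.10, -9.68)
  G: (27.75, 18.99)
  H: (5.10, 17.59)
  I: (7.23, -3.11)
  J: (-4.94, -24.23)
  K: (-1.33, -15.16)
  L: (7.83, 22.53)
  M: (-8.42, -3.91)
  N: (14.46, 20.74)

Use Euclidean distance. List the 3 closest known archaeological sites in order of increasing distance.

Distances from (5.11, -1.66):
A: 34.12 km
B: 3.25 km
C: 22.12 km
D: 23.21 km
E: 27.91 km
F: 23.61 km
G: 30.64 km
H: 19.25 km
I: 2.57 km
J: 24.71 km
K: 14.96 km
L: 24.34 km
M: 13.72 km
N: 24.27 km
Sorted: I (2.57 km) < B (3.25 km) < M (13.72 km) < K (14.96 km) < H (19.25 km) < …

I, B, M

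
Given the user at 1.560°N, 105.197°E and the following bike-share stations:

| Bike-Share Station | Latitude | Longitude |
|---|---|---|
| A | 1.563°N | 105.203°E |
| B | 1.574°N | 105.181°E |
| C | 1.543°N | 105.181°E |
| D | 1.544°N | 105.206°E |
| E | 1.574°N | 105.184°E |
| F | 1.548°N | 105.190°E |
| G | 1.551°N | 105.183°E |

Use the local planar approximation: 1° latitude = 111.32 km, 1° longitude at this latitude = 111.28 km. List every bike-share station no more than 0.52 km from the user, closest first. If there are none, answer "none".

none

Distances from 1.560°N, 105.197°E:
A: 0.747 km
B: 2.366 km
C: 2.598 km
D: 2.043 km
E: 2.126 km
F: 1.546 km
G: 1.852 km
Threshold 0.52 km: none within range.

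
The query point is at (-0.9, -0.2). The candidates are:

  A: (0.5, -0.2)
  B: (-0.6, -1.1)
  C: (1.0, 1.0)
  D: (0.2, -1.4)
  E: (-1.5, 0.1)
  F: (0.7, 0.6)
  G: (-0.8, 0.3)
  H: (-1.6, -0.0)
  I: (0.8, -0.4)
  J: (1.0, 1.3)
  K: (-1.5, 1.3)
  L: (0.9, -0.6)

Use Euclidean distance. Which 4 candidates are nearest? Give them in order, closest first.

G, E, H, B

Distances from (-0.9, -0.2):
A: 1.40
B: 0.95
C: 2.25
D: 1.63
E: 0.67
F: 1.79
G: 0.51
H: 0.73
I: 1.71
J: 2.42
K: 1.62
L: 1.84
Sorted: G (0.51) < E (0.67) < H (0.73) < B (0.95) < A (1.40) < K (1.62) < …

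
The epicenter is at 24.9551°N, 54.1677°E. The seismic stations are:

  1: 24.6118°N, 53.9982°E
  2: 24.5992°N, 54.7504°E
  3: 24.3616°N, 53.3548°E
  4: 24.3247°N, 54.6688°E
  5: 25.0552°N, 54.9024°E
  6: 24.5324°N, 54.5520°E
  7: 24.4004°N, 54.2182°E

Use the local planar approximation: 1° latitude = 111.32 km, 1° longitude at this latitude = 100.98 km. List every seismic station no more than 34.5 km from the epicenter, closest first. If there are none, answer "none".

none

Distances from 24.9551°N, 54.1677°E:
1: √((-0.3433·111.32)² + (-0.1695·100.98)²) = √(1460.474579 + 292.961222) = 41.8740 km
2: √((-0.3559·111.32)² + (0.5827·100.98)²) = √(1569.648363 + 3462.268694) = 70.9360 km
3: √((-0.5935·111.32)² + (-0.8129·100.98)²) = √(4365.036121 + 6738.216795) = 105.3720 km
4: √((-0.6304·111.32)² + (0.5011·100.98)²) = √(4924.688941 + 2560.469095) = 86.5168 km
5: √((0.1001·111.32)² + (0.7347·100.98)²) = √(124.169391 + 5504.156990) = 75.0222 km
6: √((-0.4227·111.32)² + (0.3843·100.98)²) = √(2214.169637 + 1505.953290) = 60.9928 km
7: √((-0.5547·111.32)² + (0.0505·100.98)²) = √(3812.964195 + 26.004798) = 61.9594 km
Threshold 34.5 km: none within range.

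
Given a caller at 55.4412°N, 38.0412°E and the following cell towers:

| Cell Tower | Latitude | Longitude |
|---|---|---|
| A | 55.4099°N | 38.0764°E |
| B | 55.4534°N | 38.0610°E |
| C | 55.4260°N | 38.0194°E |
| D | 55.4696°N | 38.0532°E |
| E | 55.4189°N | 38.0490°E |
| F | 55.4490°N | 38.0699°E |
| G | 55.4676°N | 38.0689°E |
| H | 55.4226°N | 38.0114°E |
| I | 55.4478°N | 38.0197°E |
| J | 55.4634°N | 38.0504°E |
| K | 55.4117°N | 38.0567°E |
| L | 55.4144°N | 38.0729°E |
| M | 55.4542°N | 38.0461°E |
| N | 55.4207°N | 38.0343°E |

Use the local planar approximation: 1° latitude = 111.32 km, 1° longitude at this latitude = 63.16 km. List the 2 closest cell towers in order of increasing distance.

M, I

Distances from 55.4412°N, 38.0412°E:
A: 4.1332 km
B: 1.8462 km
C: 2.1815 km
D: 3.2511 km
E: 2.5308 km
F: 2.0099 km
G: 3.4202 km
H: 2.7982 km
I: 1.5440 km
J: 2.5387 km
K: 3.4268 km
L: 3.5929 km
M: 1.4799 km
N: 2.3233 km
Sorted: M (1.4799 km) < I (1.5440 km) < B (1.8462 km) < F (2.0099 km) < …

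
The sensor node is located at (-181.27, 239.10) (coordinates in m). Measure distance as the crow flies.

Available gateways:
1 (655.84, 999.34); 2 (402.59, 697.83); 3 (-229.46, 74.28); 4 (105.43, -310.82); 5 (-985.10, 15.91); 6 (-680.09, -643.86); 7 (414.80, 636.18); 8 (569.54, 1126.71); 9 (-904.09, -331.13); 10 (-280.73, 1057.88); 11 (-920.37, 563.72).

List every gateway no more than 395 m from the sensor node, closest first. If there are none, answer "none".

3

Distances from (-181.27, 239.10):
1: √((837.11)² + (760.24)²) = √(700753.1521 + 577964.8576) = 1130.80 m
2: √((583.86)² + (458.73)²) = √(340892.4996 + 210433.2129) = 742.51 m
3: √((-48.19)² + (-164.82)²) = √(2322.2761 + 27165.6324) = 171.72 m
4: √((286.70)² + (-549.92)²) = √(82196.8900 + 302412.0064) = 620.17 m
5: √((-803.83)² + (-223.19)²) = √(646142.6689 + 49813.7761) = 834.24 m
6: √((-498.82)² + (-882.96)²) = √(248821.3924 + 779618.3616) = 1014.12 m
7: √((596.07)² + (397.08)²) = √(355299.4449 + 157672.5264) = 716.22 m
8: √((750.81)² + (887.61)²) = √(563715.6561 + 787851.5121) = 1162.57 m
9: √((-722.82)² + (-570.23)²) = √(522468.7524 + 325162.2529) = 920.67 m
10: √((-99.46)² + (818.78)²) = √(9892.2916 + 670400.6884) = 824.80 m
11: √((-739.10)² + (324.62)²) = √(546268.8100 + 105378.1444) = 807.25 m
Threshold 395 m: 3 (171.72 m) is within range.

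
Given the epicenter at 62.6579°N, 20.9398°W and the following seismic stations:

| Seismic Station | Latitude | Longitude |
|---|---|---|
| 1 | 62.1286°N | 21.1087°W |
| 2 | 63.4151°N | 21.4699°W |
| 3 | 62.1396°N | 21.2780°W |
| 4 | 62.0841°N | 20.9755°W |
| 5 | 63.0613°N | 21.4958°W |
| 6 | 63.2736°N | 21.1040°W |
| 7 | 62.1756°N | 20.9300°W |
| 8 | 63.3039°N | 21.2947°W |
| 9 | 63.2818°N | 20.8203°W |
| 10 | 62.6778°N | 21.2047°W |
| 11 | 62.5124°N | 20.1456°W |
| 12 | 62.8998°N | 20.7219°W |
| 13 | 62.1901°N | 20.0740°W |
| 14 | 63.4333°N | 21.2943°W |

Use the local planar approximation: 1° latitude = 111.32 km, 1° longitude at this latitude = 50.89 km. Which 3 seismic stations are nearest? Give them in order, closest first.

Distances from 62.6579°N, 20.9398°W:
1: 59.5453 km
2: 88.5031 km
3: 60.2095 km
4: 63.9012 km
5: 53.0772 km
6: 69.0472 km
7: 53.6920 km
8: 74.1460 km
9: 69.7183 km
10: 13.6616 km
11: 43.5415 km
12: 29.1221 km
13: 68.2143 km
14: 88.1826 km
Sorted: 10 (13.6616 km) < 12 (29.1221 km) < 11 (43.5415 km) < 5 (53.0772 km) < 7 (53.6920 km) < …

10, 12, 11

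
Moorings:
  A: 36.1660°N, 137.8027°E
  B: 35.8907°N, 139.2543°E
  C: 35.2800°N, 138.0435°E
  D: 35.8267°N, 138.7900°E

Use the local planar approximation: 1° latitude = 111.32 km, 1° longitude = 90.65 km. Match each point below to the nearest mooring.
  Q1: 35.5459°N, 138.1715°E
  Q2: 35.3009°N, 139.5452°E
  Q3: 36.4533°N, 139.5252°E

Q1→C; Q2→B; Q3→B

Q1 at 35.5459°N, 138.1715°E:
  A: √((0.6201·111.32)² + (-0.3688·90.65)²) = √(4765.076288 + 1117.679902) = 76.6991 km
  B: √((0.3448·111.32)² + (1.0828·90.65)²) = √(1473.265129 + 9634.565000) = 105.3937 km
  C: √((-0.2659·111.32)² + (-0.1280·90.65)²) = √(876.159290 + 134.634250) = 31.7930 km
  D: √((0.2808·111.32)² + (0.6185·90.65)²) = √(977.103575 + 3143.511292) = 64.1920 km
  → nearest: C (31.7930 km)
Q2 at 35.3009°N, 139.5452°E:
  A: √((0.8651·111.32)² + (-1.7425·90.65)²) = √(9274.254712 + 24950.611296) = 184.9996 km
  B: √((0.5898·111.32)² + (-0.2909·90.65)²) = √(4310.780720 + 695.381383) = 70.7542 km
  C: √((-0.0209·111.32)² + (-1.5017·90.65)²) = √(5.413012 + 18531.133228) = 136.1490 km
  D: √((0.5258·111.32)² + (-0.7552·90.65)²) = √(3426.001580 + 4686.618251) = 90.0701 km
  → nearest: B (70.7542 km)
Q3 at 36.4533°N, 139.5252°E:
  A: √((-0.2873·111.32)² + (-1.7225·90.65)²) = √(1022.863420 + 24381.143916) = 159.3863 km
  B: √((-0.5626·111.32)² + (-0.2709·90.65)²) = √(3922.345546 + 603.050424) = 67.2711 km
  C: √((-1.1733·111.32)² + (-1.4817·90.65)²) = √(17059.430805 + 18040.816062) = 187.3506 km
  D: √((-0.6266·111.32)² + (-0.7352·90.65)²) = √(4865.496634 + 4441.673321) = 96.4737 km
  → nearest: B (67.2711 km)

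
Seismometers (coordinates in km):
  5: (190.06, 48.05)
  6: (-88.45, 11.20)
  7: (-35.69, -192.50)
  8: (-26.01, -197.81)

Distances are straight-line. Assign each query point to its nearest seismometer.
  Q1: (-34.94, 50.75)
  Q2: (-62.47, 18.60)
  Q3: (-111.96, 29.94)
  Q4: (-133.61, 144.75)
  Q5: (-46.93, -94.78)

Q1 at (-34.94, 50.75):
  5: √((225.00)² + (-2.70)²) = √(50625.0000 + 7.2900) = 225.02 km
  6: √((-53.51)² + (-39.55)²) = √(2863.3201 + 1564.2025) = 66.54 km
  7: √((-0.75)² + (-243.25)²) = √(0.5625 + 59170.5625) = 243.25 km
  8: √((8.93)² + (-248.56)²) = √(79.7449 + 61782.0736) = 248.72 km
  → nearest: 6 (66.54 km)
Q2 at (-62.47, 18.60):
  5: √((252.53)² + (29.45)²) = √(63771.4009 + 867.3025) = 254.24 km
  6: √((-25.98)² + (-7.40)²) = √(674.9604 + 54.7600) = 27.01 km
  7: √((26.78)² + (-211.10)²) = √(717.1684 + 44563.2100) = 212.79 km
  8: √((36.46)² + (-216.41)²) = √(1329.3316 + 46833.2881) = 219.46 km
  → nearest: 6 (27.01 km)
Q3 at (-111.96, 29.94):
  5: √((302.02)² + (18.11)²) = √(91216.0804 + 327.9721) = 302.56 km
  6: √((23.51)² + (-18.74)²) = √(552.7201 + 351.1876) = 30.07 km
  7: √((76.27)² + (-222.44)²) = √(5817.1129 + 49479.5536) = 235.15 km
  8: √((85.95)² + (-227.75)²) = √(7387.4025 + 51870.0625) = 243.43 km
  → nearest: 6 (30.07 km)
Q4 at (-133.61, 144.75):
  5: √((323.67)² + (-96.70)²) = √(104762.2689 + 9350.8900) = 337.81 km
  6: √((45.16)² + (-133.55)²) = √(2039.4256 + 17835.6025) = 140.98 km
  7: √((97.92)² + (-337.25)²) = √(9588.3264 + 113737.5625) = 351.18 km
  8: √((107.60)² + (-342.56)²) = √(11577.7600 + 117347.3536) = 359.06 km
  → nearest: 6 (140.98 km)
Q5 at (-46.93, -94.78):
  5: √((236.99)² + (142.83)²) = √(56164.2601 + 20400.4089) = 276.70 km
  6: √((-41.52)² + (105.98)²) = √(1723.9104 + 11231.7604) = 113.82 km
  7: √((11.24)² + (-97.72)²) = √(126.3376 + 9549.1984) = 98.36 km
  8: √((20.92)² + (-103.03)²) = √(437.6464 + 10615.1809) = 105.13 km
  → nearest: 7 (98.36 km)

Q1→6; Q2→6; Q3→6; Q4→6; Q5→7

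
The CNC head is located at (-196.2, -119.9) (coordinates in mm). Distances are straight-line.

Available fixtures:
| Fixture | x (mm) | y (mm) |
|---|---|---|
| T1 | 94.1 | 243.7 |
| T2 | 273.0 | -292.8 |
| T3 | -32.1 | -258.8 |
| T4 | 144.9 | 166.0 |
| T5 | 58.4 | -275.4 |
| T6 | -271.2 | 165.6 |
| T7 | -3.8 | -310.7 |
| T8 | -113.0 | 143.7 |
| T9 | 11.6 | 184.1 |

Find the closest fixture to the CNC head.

Distances from (-196.2, -119.9):
T1: 465.3 mm
T2: 500.0 mm
T3: 215.0 mm
T4: 445.1 mm
T5: 298.3 mm
T6: 295.2 mm
T7: 271.0 mm
T8: 276.4 mm
T9: 368.2 mm
Minimum: T3 at 215.0 mm.

T3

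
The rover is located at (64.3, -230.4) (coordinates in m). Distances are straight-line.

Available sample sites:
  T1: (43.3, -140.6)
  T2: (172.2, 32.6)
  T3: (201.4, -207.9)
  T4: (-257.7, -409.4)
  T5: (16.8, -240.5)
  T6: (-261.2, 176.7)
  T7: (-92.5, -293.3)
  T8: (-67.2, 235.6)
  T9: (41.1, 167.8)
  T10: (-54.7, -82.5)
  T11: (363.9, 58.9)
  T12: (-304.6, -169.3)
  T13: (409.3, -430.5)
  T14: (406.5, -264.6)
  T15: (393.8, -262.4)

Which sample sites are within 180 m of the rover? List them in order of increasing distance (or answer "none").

T5, T1, T3, T7

Distances from (64.3, -230.4):
T1: 92.2 m
T2: 284.3 m
T3: 138.9 m
T4: 368.4 m
T5: 48.6 m
T6: 521.2 m
T7: 168.9 m
T8: 484.2 m
T9: 398.9 m
T10: 189.8 m
T11: 416.5 m
T12: 373.9 m
T13: 398.8 m
T14: 343.9 m
T15: 331.1 m
Threshold 180 m: T5 (48.6 m), T1 (92.2 m), T3 (138.9 m), T7 (168.9 m) are within range.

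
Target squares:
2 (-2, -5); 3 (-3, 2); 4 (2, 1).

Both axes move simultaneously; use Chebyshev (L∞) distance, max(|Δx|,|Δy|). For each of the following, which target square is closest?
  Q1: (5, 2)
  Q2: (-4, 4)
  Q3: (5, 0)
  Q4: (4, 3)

Q1 at (5, 2):
  2: max(|-7|, |-7|) = 7
  3: max(|-8|, |0|) = 8
  4: max(|-3|, |-1|) = 3
  → nearest: 4 (3)
Q2 at (-4, 4):
  2: max(|2|, |-9|) = 9
  3: max(|1|, |-2|) = 2
  4: max(|6|, |-3|) = 6
  → nearest: 3 (2)
Q3 at (5, 0):
  2: max(|-7|, |-5|) = 7
  3: max(|-8|, |2|) = 8
  4: max(|-3|, |1|) = 3
  → nearest: 4 (3)
Q4 at (4, 3):
  2: max(|-6|, |-8|) = 8
  3: max(|-7|, |-1|) = 7
  4: max(|-2|, |-2|) = 2
  → nearest: 4 (2)

Q1→4; Q2→3; Q3→4; Q4→4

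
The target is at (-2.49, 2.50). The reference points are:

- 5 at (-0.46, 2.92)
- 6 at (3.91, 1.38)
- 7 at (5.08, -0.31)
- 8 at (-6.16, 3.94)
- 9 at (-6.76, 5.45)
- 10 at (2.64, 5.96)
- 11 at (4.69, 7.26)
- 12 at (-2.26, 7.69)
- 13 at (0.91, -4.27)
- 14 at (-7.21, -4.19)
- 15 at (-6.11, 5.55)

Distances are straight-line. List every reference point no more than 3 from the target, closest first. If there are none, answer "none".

5

Distances from (-2.49, 2.50):
5: 2.07
6: 6.50
7: 8.07
8: 3.94
9: 5.19
10: 6.19
11: 8.61
12: 5.20
13: 7.58
14: 8.19
15: 4.73
Threshold 3: 5 (2.07) is within range.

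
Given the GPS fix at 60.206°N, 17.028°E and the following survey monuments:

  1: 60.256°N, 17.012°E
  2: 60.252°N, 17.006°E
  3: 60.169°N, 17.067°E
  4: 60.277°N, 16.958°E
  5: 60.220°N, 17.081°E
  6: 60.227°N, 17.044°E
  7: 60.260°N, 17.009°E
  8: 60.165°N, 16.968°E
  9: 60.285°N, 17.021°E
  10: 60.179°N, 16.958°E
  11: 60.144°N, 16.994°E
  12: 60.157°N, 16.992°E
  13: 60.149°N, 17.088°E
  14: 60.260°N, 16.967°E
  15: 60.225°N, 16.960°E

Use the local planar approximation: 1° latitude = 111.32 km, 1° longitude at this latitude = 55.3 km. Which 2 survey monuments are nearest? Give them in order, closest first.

6, 5

Distances from 60.206°N, 17.028°E:
1: √((0.050·111.32)² + (-0.016·55.3)²) = √(30.98036 + 0.78287) = 5.636 km
2: √((0.046·111.32)² + (-0.022·55.3)²) = √(26.22177 + 1.48012) = 5.263 km
3: √((-0.037·111.32)² + (0.039·55.3)²) = √(16.96484 + 4.65135) = 4.649 km
4: √((0.071·111.32)² + (-0.070·55.3)²) = √(62.46879 + 14.98464) = 8.801 km
5: √((0.014·111.32)² + (0.053·55.3)²) = √(2.42886 + 8.59017) = 3.319 km
6: √((0.021·111.32)² + (0.016·55.3)²) = √(5.46493 + 0.78287) = 2.500 km
7: √((0.054·111.32)² + (-0.019·55.3)²) = √(36.13549 + 1.10397) = 6.102 km
8: √((-0.041·111.32)² + (-0.060·55.3)²) = √(20.83119 + 11.00912) = 5.643 km
9: √((0.079·111.32)² + (-0.007·55.3)²) = √(77.33936 + 0.14985) = 8.803 km
10: √((-0.027·111.32)² + (-0.070·55.3)²) = √(9.03387 + 14.98464) = 4.901 km
11: √((-0.062·111.32)² + (-0.034·55.3)²) = √(47.63540 + 3.53515) = 7.153 km
12: √((-0.049·111.32)² + (-0.036·55.3)²) = √(29.75353 + 3.96328) = 5.807 km
13: √((-0.057·111.32)² + (0.060·55.3)²) = √(40.26207 + 11.00912) = 7.160 km
14: √((0.054·111.32)² + (-0.061·55.3)²) = √(36.13549 + 11.37915) = 6.893 km
15: √((0.019·111.32)² + (-0.068·55.3)²) = √(4.47356 + 14.14061) = 4.314 km
Sorted: 6 (2.500 km) < 5 (3.319 km) < 15 (4.314 km) < 3 (4.649 km) < …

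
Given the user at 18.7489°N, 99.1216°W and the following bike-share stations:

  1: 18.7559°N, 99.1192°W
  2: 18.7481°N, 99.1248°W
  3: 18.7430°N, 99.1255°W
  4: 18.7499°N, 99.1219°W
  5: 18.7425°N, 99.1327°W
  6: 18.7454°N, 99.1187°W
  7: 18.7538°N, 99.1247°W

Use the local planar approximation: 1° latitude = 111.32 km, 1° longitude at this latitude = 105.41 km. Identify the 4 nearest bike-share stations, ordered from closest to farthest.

Distances from 18.7489°N, 99.1216°W:
1: 0.8193 km
2: 0.3489 km
3: 0.7748 km
4: 0.1157 km
5: 1.3699 km
6: 0.4952 km
7: 0.6359 km
Sorted: 4 (0.1157 km) < 2 (0.3489 km) < 6 (0.4952 km) < 7 (0.6359 km) < 3 (0.7748 km) < 1 (0.8193 km) < …

4, 2, 6, 7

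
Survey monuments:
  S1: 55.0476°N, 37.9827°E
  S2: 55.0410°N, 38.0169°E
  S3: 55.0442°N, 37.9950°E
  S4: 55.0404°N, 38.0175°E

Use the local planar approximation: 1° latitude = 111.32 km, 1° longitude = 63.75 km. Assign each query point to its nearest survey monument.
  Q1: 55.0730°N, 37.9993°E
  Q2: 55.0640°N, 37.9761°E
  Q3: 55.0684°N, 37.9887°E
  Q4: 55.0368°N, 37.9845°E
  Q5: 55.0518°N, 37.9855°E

Q1 at 55.0730°N, 37.9993°E:
  S1: 3.0191 km
  S2: 3.7348 km
  S3: 3.2177 km
  S4: 3.8100 km
  → nearest: S1 (3.0191 km)
Q2 at 55.0640°N, 37.9761°E:
  S1: 1.8735 km
  S2: 3.6497 km
  S3: 2.5120 km
  S4: 3.7239 km
  → nearest: S1 (1.8735 km)
Q3 at 55.0684°N, 37.9887°E:
  S1: 2.3468 km
  S2: 3.5405 km
  S3: 2.7237 km
  S4: 3.6175 km
  → nearest: S1 (2.3468 km)
Q4 at 55.0368°N, 37.9845°E:
  S1: 1.2077 km
  S2: 2.1178 km
  S3: 1.0614 km
  S4: 2.1416 km
  → nearest: S3 (1.0614 km)
Q5 at 55.0518°N, 37.9855°E:
  S1: 0.5005 km
  S2: 2.3350 km
  S3: 1.0405 km
  S4: 2.4025 km
  → nearest: S1 (0.5005 km)

Q1→S1; Q2→S1; Q3→S1; Q4→S3; Q5→S1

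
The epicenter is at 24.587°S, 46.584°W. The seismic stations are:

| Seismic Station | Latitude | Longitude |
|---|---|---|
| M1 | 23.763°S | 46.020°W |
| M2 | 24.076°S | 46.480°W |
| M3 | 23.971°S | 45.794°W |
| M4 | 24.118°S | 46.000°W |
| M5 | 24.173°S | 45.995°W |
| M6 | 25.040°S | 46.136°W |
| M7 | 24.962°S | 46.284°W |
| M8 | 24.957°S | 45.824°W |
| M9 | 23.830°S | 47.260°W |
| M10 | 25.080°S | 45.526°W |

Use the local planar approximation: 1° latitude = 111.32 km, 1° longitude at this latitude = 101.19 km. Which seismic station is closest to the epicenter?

M7

Distances from 24.587°S, 46.584°W:
M1: 108.033 km
M2: 57.850 km
M3: 105.322 km
M4: 78.854 km
M5: 75.341 km
M6: 67.809 km
M7: 51.616 km
M8: 87.240 km
M9: 108.538 km
M10: 120.306 km
Minimum: M7 at 51.616 km.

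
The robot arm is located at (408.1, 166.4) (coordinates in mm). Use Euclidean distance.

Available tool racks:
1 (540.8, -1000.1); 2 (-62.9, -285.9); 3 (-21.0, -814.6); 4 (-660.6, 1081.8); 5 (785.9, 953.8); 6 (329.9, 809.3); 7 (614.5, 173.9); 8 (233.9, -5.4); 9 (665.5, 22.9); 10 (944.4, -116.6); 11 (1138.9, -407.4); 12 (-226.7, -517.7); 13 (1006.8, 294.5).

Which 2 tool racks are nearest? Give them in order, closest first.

Distances from (408.1, 166.4):
1: √((132.7)² + (-1166.5)²) = √(17609.290 + 1360722.250) = 1174.0 mm
2: √((-471.0)² + (-452.3)²) = √(221841.000 + 204575.290) = 653.0 mm
3: √((-429.1)² + (-981.0)²) = √(184126.810 + 962361.000) = 1070.7 mm
4: √((-1068.7)² + (915.4)²) = √(1142119.690 + 837957.160) = 1407.2 mm
5: √((377.8)² + (787.4)²) = √(142732.840 + 619998.760) = 873.3 mm
6: √((-78.2)² + (642.9)²) = √(6115.240 + 413320.410) = 647.6 mm
7: √((206.4)² + (7.5)²) = √(42600.960 + 56.250) = 206.5 mm
8: √((-174.2)² + (-171.8)²) = √(30345.640 + 29515.240) = 244.7 mm
9: √((257.4)² + (-143.5)²) = √(66254.760 + 20592.250) = 294.7 mm
10: √((536.3)² + (-283.0)²) = √(287617.690 + 80089.000) = 606.4 mm
11: √((730.8)² + (-573.8)²) = √(534068.640 + 329246.440) = 929.1 mm
12: √((-634.8)² + (-684.1)²) = √(402971.040 + 467992.810) = 933.3 mm
13: √((598.7)² + (128.1)²) = √(358441.690 + 16409.610) = 612.3 mm
Sorted: 7 (206.5 mm) < 8 (244.7 mm) < 9 (294.7 mm) < 10 (606.4 mm) < …

7, 8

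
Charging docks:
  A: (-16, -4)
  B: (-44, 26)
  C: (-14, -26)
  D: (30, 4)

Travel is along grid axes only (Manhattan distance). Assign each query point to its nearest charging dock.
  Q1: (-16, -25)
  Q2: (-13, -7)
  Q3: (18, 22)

Q1 at (-16, -25):
  A: |0| + |21| = 0 + 21 = 21
  B: |-28| + |51| = 28 + 51 = 79
  C: |2| + |-1| = 2 + 1 = 3
  D: |46| + |29| = 46 + 29 = 75
  → nearest: C (3)
Q2 at (-13, -7):
  A: |-3| + |3| = 3 + 3 = 6
  B: |-31| + |33| = 31 + 33 = 64
  C: |-1| + |-19| = 1 + 19 = 20
  D: |43| + |11| = 43 + 11 = 54
  → nearest: A (6)
Q3 at (18, 22):
  A: |-34| + |-26| = 34 + 26 = 60
  B: |-62| + |4| = 62 + 4 = 66
  C: |-32| + |-48| = 32 + 48 = 80
  D: |12| + |-18| = 12 + 18 = 30
  → nearest: D (30)

Q1→C; Q2→A; Q3→D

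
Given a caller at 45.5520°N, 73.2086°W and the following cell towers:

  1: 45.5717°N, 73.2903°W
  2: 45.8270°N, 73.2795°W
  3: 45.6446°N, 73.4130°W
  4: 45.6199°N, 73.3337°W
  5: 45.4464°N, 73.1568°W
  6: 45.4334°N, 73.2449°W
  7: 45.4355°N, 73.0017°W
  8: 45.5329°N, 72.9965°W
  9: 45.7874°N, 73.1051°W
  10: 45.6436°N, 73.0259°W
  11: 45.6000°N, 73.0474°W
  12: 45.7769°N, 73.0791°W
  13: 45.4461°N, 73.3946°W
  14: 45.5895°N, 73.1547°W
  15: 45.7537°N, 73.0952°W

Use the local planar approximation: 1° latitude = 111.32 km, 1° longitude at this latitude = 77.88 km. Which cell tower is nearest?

Distances from 45.5520°N, 73.2086°W:
1: √((0.0197·111.32)² + (-0.0817·77.88)²) = √(4.809267 + 40.485173) = 6.7301 km
2: √((0.2750·111.32)² + (-0.0709·77.88)²) = √(937.155769 + 30.489083) = 31.1070 km
3: √((0.0926·111.32)² + (-0.2044·77.88)²) = √(106.259647 + 253.404118) = 18.9648 km
4: √((0.0679·111.32)² + (-0.1251·77.88)²) = √(57.132857 + 94.921918) = 12.3310 km
5: √((-0.1056·111.32)² + (0.0518·77.88)²) = √(138.189241 + 16.274641) = 12.4283 km
6: √((-0.1186·111.32)² + (-0.0363·77.88)²) = √(174.307379 + 7.992178) = 13.5018 km
7: √((-0.1165·111.32)² + (0.2069·77.88)²) = √(168.189255 + 259.640757) = 20.6841 km
8: √((-0.0191·111.32)² + (0.2121·77.88)²) = √(4.520777 + 272.855821) = 16.6546 km
9: √((0.2354·111.32)² + (0.1035·77.88)²) = √(686.687770 + 64.972950) = 27.4164 km
10: √((0.0916·111.32)² + (0.1827·77.88)²) = √(103.977014 + 202.455221) = 17.5052 km
11: √((0.0480·111.32)² + (0.1612·77.88)²) = √(28.551496 + 157.609344) = 13.6441 km
12: √((0.2249·111.32)² + (0.1295·77.88)²) = √(626.794687 + 101.716503) = 26.9909 km
13: √((-0.1059·111.32)² + (-0.1860·77.88)²) = √(138.975523 + 209.834925) = 18.6765 km
14: √((0.0375·111.32)² + (0.0539·77.88)²) = √(17.426450 + 17.620954) = 5.9201 km
15: √((0.2017·111.32)² + (0.1134·77.88)²) = √(504.148166 + 77.997017) = 24.1277 km
Minimum: 14 at 5.9201 km.

14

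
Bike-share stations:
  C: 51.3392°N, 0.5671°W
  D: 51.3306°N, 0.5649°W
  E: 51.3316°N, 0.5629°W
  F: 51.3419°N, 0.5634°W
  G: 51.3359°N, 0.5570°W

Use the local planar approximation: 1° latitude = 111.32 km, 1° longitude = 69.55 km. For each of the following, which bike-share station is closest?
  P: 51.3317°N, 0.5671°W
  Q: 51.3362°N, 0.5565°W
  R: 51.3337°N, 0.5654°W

P at 51.3317°N, 0.5671°W:
  C: √((0.0075·111.32)² + (0.0000·69.55)²) = √(0.697058 + 0.000000) = 0.8349 km
  D: √((-0.0011·111.32)² + (0.0022·69.55)²) = √(0.014994 + 0.023412) = 0.1960 km
  E: √((-0.0001·111.32)² + (0.0042·69.55)²) = √(0.000124 + 0.085328) = 0.2923 km
  F: √((0.0102·111.32)² + (0.0037·69.55)²) = √(1.289278 + 0.066221) = 1.1643 km
  G: √((0.0042·111.32)² + (0.0101·69.55)²) = √(0.218597 + 0.493443) = 0.8438 km
  → nearest: D (0.1960 km)
Q at 51.3362°N, 0.5565°W:
  C: √((0.0030·111.32)² + (-0.0106·69.55)²) = √(0.111529 + 0.543508) = 0.8093 km
  D: √((-0.0056·111.32)² + (-0.0084·69.55)²) = √(0.388618 + 0.341313) = 0.8544 km
  E: √((-0.0046·111.32)² + (-0.0064·69.55)²) = √(0.262218 + 0.198132) = 0.6785 km
  F: √((0.0057·111.32)² + (-0.0069·69.55)²) = √(0.402621 + 0.230299) = 0.7956 km
  G: √((-0.0003·111.32)² + (-0.0005·69.55)²) = √(0.001115 + 0.001209) = 0.0482 km
  → nearest: G (0.0482 km)
R at 51.3337°N, 0.5654°W:
  C: √((0.0055·111.32)² + (-0.0017·69.55)²) = √(0.374862 + 0.013980) = 0.6236 km
  D: √((-0.0031·111.32)² + (0.0005·69.55)²) = √(0.119088 + 0.001209) = 0.3468 km
  E: √((-0.0021·111.32)² + (0.0025·69.55)²) = √(0.054649 + 0.030233) = 0.2913 km
  F: √((0.0082·111.32)² + (0.0020·69.55)²) = √(0.833248 + 0.019349) = 0.9234 km
  G: √((0.0022·111.32)² + (0.0084·69.55)²) = √(0.059978 + 0.341313) = 0.6335 km
  → nearest: E (0.2913 km)

P→D; Q→G; R→E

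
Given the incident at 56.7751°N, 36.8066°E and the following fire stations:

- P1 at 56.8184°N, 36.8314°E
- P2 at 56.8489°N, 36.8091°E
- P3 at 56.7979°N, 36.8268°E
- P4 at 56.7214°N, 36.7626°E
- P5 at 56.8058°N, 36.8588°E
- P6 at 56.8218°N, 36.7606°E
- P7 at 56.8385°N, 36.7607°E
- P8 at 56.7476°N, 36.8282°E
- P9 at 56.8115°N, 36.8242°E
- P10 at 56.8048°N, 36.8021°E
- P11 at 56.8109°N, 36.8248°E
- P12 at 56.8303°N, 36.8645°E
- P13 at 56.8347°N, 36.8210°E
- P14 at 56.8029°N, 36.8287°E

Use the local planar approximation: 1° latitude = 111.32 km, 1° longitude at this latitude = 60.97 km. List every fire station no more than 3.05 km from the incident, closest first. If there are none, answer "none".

P3

Distances from 56.7751°N, 36.8066°E:
P1: √((0.0433·111.32)² + (0.0248·60.97)²) = √(23.233904 + 2.286313) = 5.0518 km
P2: √((0.0738·111.32)² + (0.0025·60.97)²) = √(67.493060 + 0.023233) = 8.2168 km
P3: √((0.0228·111.32)² + (0.0202·60.97)²) = √(6.441931 + 1.516824) = 2.8211 km
P4: √((-0.0537·111.32)² + (-0.0440·60.97)²) = √(35.735097 + 7.196772) = 6.5522 km
P5: √((0.0307·111.32)² + (0.0522·60.97)²) = √(11.679470 + 10.129159) = 4.6700 km
P6: √((0.0467·111.32)² + (-0.0460·60.97)²) = √(27.025899 + 7.865893) = 5.9069 km
P7: √((0.0634·111.32)² + (-0.0459·60.97)²) = √(49.810960 + 7.831731) = 7.5923 km
P8: √((-0.0275·111.32)² + (0.0216·60.97)²) = √(9.371558 + 1.734363) = 3.3326 km
P9: √((0.0364·111.32)² + (0.0176·60.97)²) = √(16.419093 + 1.151484) = 4.1917 km
P10: √((0.0297·111.32)² + (-0.0045·60.97)²) = √(10.930985 + 0.075276) = 3.3176 km
P11: √((0.0358·111.32)² + (0.0182·60.97)²) = √(15.882265 + 1.231332) = 4.1369 km
P12: √((0.0552·111.32)² + (0.0579·60.97)²) = √(37.759354 + 12.462051) = 7.0867 km
P13: √((0.0596·111.32)² + (0.0144·60.97)²) = √(44.018873 + 0.770828) = 6.6925 km
P14: √((0.0278·111.32)² + (0.0221·60.97)²) = √(9.577143 + 1.815586) = 3.3753 km
Threshold 3.05 km: P3 (2.8211 km) is within range.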